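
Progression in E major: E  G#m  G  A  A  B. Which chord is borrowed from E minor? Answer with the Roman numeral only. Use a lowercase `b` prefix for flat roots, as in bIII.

The diatonic triads in E major are E, F#m, G#m, A, B, C#m, D#dim. E, G#m, A and B are all diatonic. G (G–B–D) doesn't fit — on degree 3 E major would have G#m (iii). G is the degree-3 chord of E minor, so it is the borrowed bIII.

bIII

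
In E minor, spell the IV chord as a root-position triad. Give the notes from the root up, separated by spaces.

IV is built on scale degree 4, which is A in both E minor and its parallel. Stacking thirds in E major on A gives A–C#–E.

A C# E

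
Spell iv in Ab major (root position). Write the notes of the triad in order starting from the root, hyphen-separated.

Db-Fb-Ab

iv is built on scale degree 4, which is Db in both Ab major and its parallel. Building the minor chord from the parallel minor on Db: Db–Fb–Ab.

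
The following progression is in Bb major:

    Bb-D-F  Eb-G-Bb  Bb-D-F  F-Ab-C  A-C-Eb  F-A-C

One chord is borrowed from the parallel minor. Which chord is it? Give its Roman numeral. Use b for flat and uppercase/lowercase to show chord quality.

v

In Bb major the diatonic chords are Bb, Cm, Dm, Eb, F, Gm, Adim. Of the given chords, Bb–D–F = Bb, Eb–G–Bb = Eb, A–C–Eb = Adim and F–A–C = F are diatonic. F–Ab–C is not: scale degree 5 in Bb major carries F (V). In Bb minor the chord on that degree is Fm, so here it functions as v, borrowed from the parallel minor.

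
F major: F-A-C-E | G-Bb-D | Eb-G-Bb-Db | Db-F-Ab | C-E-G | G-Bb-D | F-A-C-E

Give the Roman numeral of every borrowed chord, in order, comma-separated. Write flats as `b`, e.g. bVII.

bVII7, bVI

The diatonic triads in F major are F, Gm, Am, Bb, C, Dm, Edim. Of the given chords, F–A–C–E = Fmaj7, G–Bb–D = Gm and C–E–G = C are diatonic. But Eb–G–Bb–Db is foreign: the diatonic vii° on degree 7 is Edim, whereas Eb7 comes from F minor. It is labeled bVII7. But Db–F–Ab is foreign: the diatonic vi on degree 6 is Dm, whereas Db comes from F minor. It is labeled bVI.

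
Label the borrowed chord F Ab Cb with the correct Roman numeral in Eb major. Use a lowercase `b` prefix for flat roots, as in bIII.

ii°

F is scale degree 2 in Eb major. F–Ab–Cb is a diminished chord — the form found in Eb minor, not the diatonic ii (Fm). Borrowed into Eb major it is written ii°.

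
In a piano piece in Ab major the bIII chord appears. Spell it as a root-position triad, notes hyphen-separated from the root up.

Cb-Eb-Gb

Scale degree 3 in Ab major is C. bIII uses the lowered form, Cb, taken from Ab minor. In Ab minor the chord on Cb is Cb–Eb–Gb.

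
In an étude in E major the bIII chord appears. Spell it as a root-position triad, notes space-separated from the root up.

G B D

bIII is built on the lowered scale degree 3. In E major degree 3 is G#; lowered it becomes G. Stacking thirds in E minor on G gives G–B–D.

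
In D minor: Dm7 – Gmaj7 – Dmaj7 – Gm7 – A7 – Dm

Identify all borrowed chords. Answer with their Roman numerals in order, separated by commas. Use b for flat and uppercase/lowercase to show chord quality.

D minor has the diatonic set Dm, Edim, F, Gm, A, Bb, C (with V from harmonic minor). Dm7, Gm7, A7 and Dm are all diatonic. Gmaj7 (G–B–D–F#) is not: scale degree 4 in D minor carries Gm (iv). In D major the chord on that degree is Gmaj7, so here it functions as IVmaj7, borrowed from the parallel major. But Dmaj7 (D–F#–A–C#) is foreign: the diatonic i on degree 1 is Dm, whereas Dmaj7 comes from D major. It is labeled Imaj7.

IVmaj7, Imaj7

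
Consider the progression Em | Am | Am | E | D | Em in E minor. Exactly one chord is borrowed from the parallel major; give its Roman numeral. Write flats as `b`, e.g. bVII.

The diatonic triads in E minor (with V from harmonic minor) are Em, F#dim, G, Am, B, C, D. Of the given chords, Em, Am and D are diatonic. E (E–G#–B) is not: scale degree 1 in E minor carries Em (i). In E major the chord on that degree is E, so here it functions as I, borrowed from the parallel major.

I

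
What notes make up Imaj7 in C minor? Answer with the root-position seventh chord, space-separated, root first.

The root, C, is scale degree 1 — the same note in C minor and C major; only the chord quality changes. Building the major-seventh chord from the parallel major on C: C–E–G–B.

C E G B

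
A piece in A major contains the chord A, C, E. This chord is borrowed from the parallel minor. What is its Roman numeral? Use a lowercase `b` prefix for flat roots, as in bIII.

A is scale degree 1 in A major. Diatonically A major has A (I) on that degree; A–C–E is instead the minor chord native to A minor, so it takes the label i.

i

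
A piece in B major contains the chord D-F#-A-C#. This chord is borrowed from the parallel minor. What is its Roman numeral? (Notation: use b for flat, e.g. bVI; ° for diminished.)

bIIImaj7

The root D is the lowered 3rd scale degree — diatonically B major has D# there. Diatonically B major has D#m (iii) on that degree; D–F#–A–C# is instead the major-seventh chord native to B minor, so it takes the label bIIImaj7.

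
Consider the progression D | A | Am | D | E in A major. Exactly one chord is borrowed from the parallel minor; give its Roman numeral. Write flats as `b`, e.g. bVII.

In A major the diatonic chords are A, Bm, C#m, D, E, F#m, G#dim. D, A and E all belong to that set. Am (A–C–E) doesn't fit — on degree 1 A major would have A (I). Am is the degree-1 chord of A minor, so it is the borrowed i.

i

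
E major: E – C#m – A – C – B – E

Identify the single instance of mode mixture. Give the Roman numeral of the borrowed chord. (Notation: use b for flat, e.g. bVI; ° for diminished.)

In E major the diatonic chords are E, F#m, G#m, A, B, C#m, D#dim. E, C#m, A and B all belong to that set. C (C–E–G) doesn't fit — on degree 6 E major would have C#m (vi). C is the degree-6 chord of E minor, so it is the borrowed bVI.

bVI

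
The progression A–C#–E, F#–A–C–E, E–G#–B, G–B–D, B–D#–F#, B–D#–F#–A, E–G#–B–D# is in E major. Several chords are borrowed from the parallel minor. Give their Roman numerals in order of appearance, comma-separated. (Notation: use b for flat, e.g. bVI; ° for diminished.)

iiø7, bIII

In E major the diatonic chords are E, F#m, G#m, A, B, C#m, D#dim. Of the given chords, A–C#–E = A, E–G#–B = E, B–D#–F# = B, B–D#–F#–A = B7 and E–G#–B–D# = Emaj7 are diatonic. But F#–A–C–E is foreign: the diatonic ii on degree 2 is F#m, whereas F#m7b5 comes from E minor. It is labeled iiø7. But G–B–D is foreign: the diatonic iii on degree 3 is G#m, whereas G comes from E minor. It is labeled bIII.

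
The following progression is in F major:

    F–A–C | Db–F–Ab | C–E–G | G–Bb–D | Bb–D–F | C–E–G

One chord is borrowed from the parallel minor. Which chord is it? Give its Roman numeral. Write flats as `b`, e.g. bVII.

In F major the diatonic chords are F, Gm, Am, Bb, C, Dm, Edim. F–A–C = F, C–E–G = C, G–Bb–D = Gm and Bb–D–F = Bb all belong to that set. Db–F–Ab is not: scale degree 6 in F major carries Dm (vi). In F minor the chord on that degree is Db, so here it functions as bVI, borrowed from the parallel minor.

bVI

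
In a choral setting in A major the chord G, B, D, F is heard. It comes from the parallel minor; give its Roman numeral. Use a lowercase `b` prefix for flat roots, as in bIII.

bVII7

G is the lowered form of scale degree 7 in A major (the diatonic degree 7 is G#). The diatonic chord on degree 7 would be G#dim (vii°), but G–B–D–F is the dominant-seventh chord from A minor. As a borrowed chord it is labeled bVII7.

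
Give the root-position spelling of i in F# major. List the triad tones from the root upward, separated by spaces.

i is built on scale degree 1, which is F# in both F# major and its parallel. In F# minor the chord on F# is F#–A–C#.

F# A C#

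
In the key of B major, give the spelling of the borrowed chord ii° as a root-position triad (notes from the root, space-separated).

C# E G

The root, C#, is scale degree 2 — the same note in B major and B minor; only the chord quality changes. In B minor the chord on C# is C#–E–G.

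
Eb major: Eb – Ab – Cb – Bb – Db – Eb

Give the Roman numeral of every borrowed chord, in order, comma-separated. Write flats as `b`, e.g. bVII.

bVI, bVII

In Eb major the diatonic chords are Eb, Fm, Gm, Ab, Bb, Cm, Ddim. Of the given chords, Eb, Ab and Bb are diatonic. But Cb (Cb–Eb–Gb) is foreign: the diatonic vi on degree 6 is Cm, whereas Cb comes from Eb minor. It is labeled bVI. But Db (Db–F–Ab) is foreign: the diatonic vii° on degree 7 is Ddim, whereas Db comes from Eb minor. It is labeled bVII.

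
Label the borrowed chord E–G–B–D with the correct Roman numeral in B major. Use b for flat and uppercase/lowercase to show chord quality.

iv7

The root E is the diatonic 4th degree of B major; the borrowing shows in the chord quality. The diatonic chord on degree 4 would be E (IV), but E–G–B–D is the minor-seventh chord from B minor. As a borrowed chord it is labeled iv7.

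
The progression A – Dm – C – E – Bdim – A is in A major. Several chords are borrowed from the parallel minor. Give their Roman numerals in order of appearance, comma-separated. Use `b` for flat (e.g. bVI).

A major has the diatonic set A, Bm, C#m, D, E, F#m, G#dim. A and E are both diatonic. Dm (D–F–A) doesn't fit — on degree 4 A major would have D (IV). Dm is the degree-4 chord of A minor, so it is the borrowed iv. But C (C–E–G) is foreign: the diatonic iii on degree 3 is C#m, whereas C comes from A minor. It is labeled bIII. Bdim (B–D–F) doesn't fit — on degree 2 A major would have Bm (ii). Bdim is the degree-2 chord of A minor, so it is the borrowed ii°.

iv, bIII, ii°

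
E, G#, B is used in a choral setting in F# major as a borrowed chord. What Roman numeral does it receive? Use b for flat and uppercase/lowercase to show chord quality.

The root E is the lowered 7th scale degree — diatonically F# major has E# there. Diatonically F# major has E#dim (vii°) on that degree; E–G#–B is instead the major chord native to F# minor, so it takes the label bVII.

bVII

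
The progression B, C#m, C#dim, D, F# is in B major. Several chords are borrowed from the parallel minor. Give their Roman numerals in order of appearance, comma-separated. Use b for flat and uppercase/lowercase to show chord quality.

ii°, bIII

In B major the diatonic chords are B, C#m, D#m, E, F#, G#m, A#dim. B, C#m and F# are all diatonic. But C#dim (C#–E–G) is foreign: the diatonic ii on degree 2 is C#m, whereas C#dim comes from B minor. It is labeled ii°. D (D–F#–A) is not: scale degree 3 in B major carries D#m (iii). In B minor the chord on that degree is D, so here it functions as bIII, borrowed from the parallel minor.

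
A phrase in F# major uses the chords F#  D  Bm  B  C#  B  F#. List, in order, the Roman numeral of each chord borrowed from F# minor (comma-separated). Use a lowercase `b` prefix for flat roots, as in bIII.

In F# major the diatonic chords are F#, G#m, A#m, B, C#, D#m, E#dim. F#, B and C# are all diatonic. But D (D–F#–A) is foreign: the diatonic vi on degree 6 is D#m, whereas D comes from F# minor. It is labeled bVI. Bm (B–D–F#) is not: scale degree 4 in F# major carries B (IV). In F# minor the chord on that degree is Bm, so here it functions as iv, borrowed from the parallel minor.

bVI, iv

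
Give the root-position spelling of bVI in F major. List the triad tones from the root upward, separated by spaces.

Db F Ab

bVI is built on the lowered scale degree 6. In F major degree 6 is D; lowered it becomes Db. In F minor the chord on Db is Db–F–Ab.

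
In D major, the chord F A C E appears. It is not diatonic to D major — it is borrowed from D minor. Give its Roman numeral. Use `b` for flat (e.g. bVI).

F is the lowered form of scale degree 3 in D major (the diatonic degree 3 is F#). Diatonically D major has F#m (iii) on that degree; F–A–C–E is instead the major-seventh chord native to D minor, so it takes the label bIIImaj7.

bIIImaj7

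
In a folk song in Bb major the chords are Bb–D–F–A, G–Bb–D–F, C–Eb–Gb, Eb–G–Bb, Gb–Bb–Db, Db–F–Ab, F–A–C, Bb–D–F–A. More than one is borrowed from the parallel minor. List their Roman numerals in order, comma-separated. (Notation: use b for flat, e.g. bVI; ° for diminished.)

ii°, bVI, bIII

The diatonic triads in Bb major are Bb, Cm, Dm, Eb, F, Gm, Adim. Bb–D–F–A = Bbmaj7, G–Bb–D–F = Gm7, Eb–G–Bb = Eb and F–A–C = F all belong to that set. But C–Eb–Gb is foreign: the diatonic ii on degree 2 is Cm, whereas Cdim comes from Bb minor. It is labeled ii°. But Gb–Bb–Db is foreign: the diatonic vi on degree 6 is Gm, whereas Gb comes from Bb minor. It is labeled bVI. Db–F–Ab doesn't fit — on degree 3 Bb major would have Dm (iii). Db is the degree-3 chord of Bb minor, so it is the borrowed bIII.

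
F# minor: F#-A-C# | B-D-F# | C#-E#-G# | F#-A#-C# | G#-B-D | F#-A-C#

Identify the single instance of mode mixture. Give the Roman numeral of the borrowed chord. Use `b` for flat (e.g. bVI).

I

The diatonic triads in F# minor (with V from harmonic minor) are F#m, G#dim, A, Bm, C#, D, E. Of the given chords, F#–A–C# = F#m, B–D–F# = Bm, C#–E#–G# = C# and G#–B–D = G#dim are diatonic. F#–A#–C# doesn't fit — on degree 1 F# minor would have F#m (i). F# is the degree-1 chord of F# major, so it is the borrowed I.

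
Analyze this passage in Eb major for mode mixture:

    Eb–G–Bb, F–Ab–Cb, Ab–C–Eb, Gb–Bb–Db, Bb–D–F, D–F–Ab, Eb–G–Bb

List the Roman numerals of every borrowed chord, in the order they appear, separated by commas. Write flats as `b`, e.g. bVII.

ii°, bIII

Eb major has the diatonic set Eb, Fm, Gm, Ab, Bb, Cm, Ddim. Eb–G–Bb = Eb, Ab–C–Eb = Ab, Bb–D–F = Bb and D–F–Ab = Ddim all belong to that set. But F–Ab–Cb is foreign: the diatonic ii on degree 2 is Fm, whereas Fdim comes from Eb minor. It is labeled ii°. But Gb–Bb–Db is foreign: the diatonic iii on degree 3 is Gm, whereas Gb comes from Eb minor. It is labeled bIII.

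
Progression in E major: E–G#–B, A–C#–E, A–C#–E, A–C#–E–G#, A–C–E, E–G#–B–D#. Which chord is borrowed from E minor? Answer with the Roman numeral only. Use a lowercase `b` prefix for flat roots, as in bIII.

iv

The diatonic triads in E major are E, F#m, G#m, A, B, C#m, D#dim. E–G#–B = E, A–C#–E = A, A–C#–E–G# = Amaj7 and E–G#–B–D# = Emaj7 are all diatonic. But A–C–E is foreign: the diatonic IV on degree 4 is A, whereas Am comes from E minor. It is labeled iv.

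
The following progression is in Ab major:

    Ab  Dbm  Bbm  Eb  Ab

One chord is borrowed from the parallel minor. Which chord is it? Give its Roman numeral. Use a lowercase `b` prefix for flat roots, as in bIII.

iv

In Ab major the diatonic chords are Ab, Bbm, Cm, Db, Eb, Fm, Gdim. Of the given chords, Ab, Bbm and Eb are diatonic. But Dbm (Db–Fb–Ab) is foreign: the diatonic IV on degree 4 is Db, whereas Dbm comes from Ab minor. It is labeled iv.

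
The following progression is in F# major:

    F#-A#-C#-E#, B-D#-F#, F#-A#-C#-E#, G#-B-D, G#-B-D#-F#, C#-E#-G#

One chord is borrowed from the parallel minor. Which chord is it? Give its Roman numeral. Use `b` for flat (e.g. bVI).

ii°

F# major has the diatonic set F#, G#m, A#m, B, C#, D#m, E#dim. Of the given chords, F#–A#–C#–E# = F#maj7, B–D#–F# = B, G#–B–D#–F# = G#m7 and C#–E#–G# = C# are diatonic. G#–B–D doesn't fit — on degree 2 F# major would have G#m (ii). G#dim is the degree-2 chord of F# minor, so it is the borrowed ii°.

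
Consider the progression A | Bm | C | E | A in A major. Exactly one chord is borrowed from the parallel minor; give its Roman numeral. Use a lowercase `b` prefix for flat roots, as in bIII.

bIII

In A major the diatonic chords are A, Bm, C#m, D, E, F#m, G#dim. A, Bm and E all belong to that set. But C (C–E–G) is foreign: the diatonic iii on degree 3 is C#m, whereas C comes from A minor. It is labeled bIII.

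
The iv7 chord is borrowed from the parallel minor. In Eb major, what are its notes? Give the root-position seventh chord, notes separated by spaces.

Ab Cb Eb Gb

The root, Ab, is scale degree 4 — the same note in Eb major and Eb minor; only the chord quality changes. Building the minor-seventh chord from the parallel minor on Ab: Ab–Cb–Eb–Gb.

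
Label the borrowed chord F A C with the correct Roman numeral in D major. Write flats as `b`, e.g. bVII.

The root F is the lowered 3rd scale degree — diatonically D major has F# there. The diatonic chord on degree 3 would be F#m (iii), but F–A–C is the major chord from D minor. As a borrowed chord it is labeled bIII.

bIII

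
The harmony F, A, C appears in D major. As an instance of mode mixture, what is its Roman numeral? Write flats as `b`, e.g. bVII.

The root F is the lowered 3rd scale degree — diatonically D major has F# there. The diatonic chord on degree 3 would be F#m (iii), but F–A–C is the major chord from D minor. As a borrowed chord it is labeled bIII.

bIII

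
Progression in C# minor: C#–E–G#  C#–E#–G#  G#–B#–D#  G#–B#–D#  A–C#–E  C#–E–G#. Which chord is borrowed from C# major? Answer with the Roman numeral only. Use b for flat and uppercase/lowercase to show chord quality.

I

C# minor has the diatonic set C#m, D#dim, E, F#m, G#, A, B (with V from harmonic minor). Of the given chords, C#–E–G# = C#m, G#–B#–D# = G# and A–C#–E = A are diatonic. C#–E#–G# is not: scale degree 1 in C# minor carries C#m (i). In C# major the chord on that degree is C#, so here it functions as I, borrowed from the parallel major.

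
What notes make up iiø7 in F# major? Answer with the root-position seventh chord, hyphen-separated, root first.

G#-B-D-F#

iiø7 is built on scale degree 2, which is G# in both F# major and its parallel. Stacking thirds in F# minor on G# gives G#–B–D–F#.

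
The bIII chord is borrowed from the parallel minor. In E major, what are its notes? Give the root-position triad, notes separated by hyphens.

G-B-D

Scale degree 3 in E major is G#. bIII uses the lowered form, G, taken from E minor. In E minor the chord on G is G–B–D.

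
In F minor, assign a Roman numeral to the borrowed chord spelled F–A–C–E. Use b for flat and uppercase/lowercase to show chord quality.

Imaj7

The root F is the diatonic 1st degree of F minor; the borrowing shows in the chord quality. Diatonically F minor has Fm (i) on that degree; F–A–C–E is instead the major-seventh chord native to F major, so it takes the label Imaj7.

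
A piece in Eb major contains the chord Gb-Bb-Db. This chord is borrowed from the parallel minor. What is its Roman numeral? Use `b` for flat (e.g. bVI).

bIII

The root Gb is the lowered 3rd scale degree — diatonically Eb major has G there. The diatonic chord on degree 3 would be Gm (iii), but Gb–Bb–Db is the major chord from Eb minor. As a borrowed chord it is labeled bIII.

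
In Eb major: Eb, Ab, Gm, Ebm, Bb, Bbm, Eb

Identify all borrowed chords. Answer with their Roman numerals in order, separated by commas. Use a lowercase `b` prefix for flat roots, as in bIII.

i, v

The diatonic triads in Eb major are Eb, Fm, Gm, Ab, Bb, Cm, Ddim. Eb, Ab, Gm and Bb are all diatonic. Ebm (Eb–Gb–Bb) is not: scale degree 1 in Eb major carries Eb (I). In Eb minor the chord on that degree is Ebm, so here it functions as i, borrowed from the parallel minor. Bbm (Bb–Db–F) is not: scale degree 5 in Eb major carries Bb (V). In Eb minor the chord on that degree is Bbm, so here it functions as v, borrowed from the parallel minor.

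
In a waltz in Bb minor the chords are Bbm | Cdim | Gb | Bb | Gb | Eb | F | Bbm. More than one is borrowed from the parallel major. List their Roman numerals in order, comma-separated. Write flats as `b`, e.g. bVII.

Bb minor has the diatonic set Bbm, Cdim, Db, Ebm, F, Gb, Ab (with V from harmonic minor). Of the given chords, Bbm, Cdim, Gb and F are diatonic. Bb (Bb–D–F) is not: scale degree 1 in Bb minor carries Bbm (i). In Bb major the chord on that degree is Bb, so here it functions as I, borrowed from the parallel major. Eb (Eb–G–Bb) is not: scale degree 4 in Bb minor carries Ebm (iv). In Bb major the chord on that degree is Eb, so here it functions as IV, borrowed from the parallel major.

I, IV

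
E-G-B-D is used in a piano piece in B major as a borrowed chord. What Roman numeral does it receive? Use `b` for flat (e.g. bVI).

E is scale degree 4 in B major. E–G–B–D is a minor-seventh chord — the form found in B minor, not the diatonic IV (E). Borrowed into B major it is written iv7.

iv7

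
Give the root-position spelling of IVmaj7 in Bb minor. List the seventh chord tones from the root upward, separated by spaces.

Eb G Bb D

The root, Eb, is scale degree 4 — the same note in Bb minor and Bb major; only the chord quality changes. Building the major-seventh chord from the parallel major on Eb: Eb–G–Bb–D.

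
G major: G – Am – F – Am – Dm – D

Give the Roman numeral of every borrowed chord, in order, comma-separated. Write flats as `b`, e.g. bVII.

bVII, v

G major has the diatonic set G, Am, Bm, C, D, Em, F#dim. G, Am and D all belong to that set. F (F–A–C) is not: scale degree 7 in G major carries F#dim (vii°). In G minor the chord on that degree is F, so here it functions as bVII, borrowed from the parallel minor. Dm (D–F–A) doesn't fit — on degree 5 G major would have D (V). Dm is the degree-5 chord of G minor, so it is the borrowed v.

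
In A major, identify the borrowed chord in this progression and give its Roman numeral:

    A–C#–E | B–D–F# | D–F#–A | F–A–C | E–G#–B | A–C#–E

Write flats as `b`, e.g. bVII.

The diatonic triads in A major are A, Bm, C#m, D, E, F#m, G#dim. A–C#–E = A, B–D–F# = Bm, D–F#–A = D and E–G#–B = E are all diatonic. But F–A–C is foreign: the diatonic vi on degree 6 is F#m, whereas F comes from A minor. It is labeled bVI.

bVI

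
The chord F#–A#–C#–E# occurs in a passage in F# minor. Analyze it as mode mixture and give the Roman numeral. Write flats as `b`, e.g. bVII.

The root F# is the diatonic 1st degree of F# minor; the borrowing shows in the chord quality. Diatonically F# minor has F#m (i) on that degree; F#–A#–C#–E# is instead the major-seventh chord native to F# major, so it takes the label Imaj7.

Imaj7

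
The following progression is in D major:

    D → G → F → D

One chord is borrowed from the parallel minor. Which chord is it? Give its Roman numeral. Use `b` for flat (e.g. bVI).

The diatonic triads in D major are D, Em, F#m, G, A, Bm, C#dim. D and G both belong to that set. F (F–A–C) is not: scale degree 3 in D major carries F#m (iii). In D minor the chord on that degree is F, so here it functions as bIII, borrowed from the parallel minor.

bIII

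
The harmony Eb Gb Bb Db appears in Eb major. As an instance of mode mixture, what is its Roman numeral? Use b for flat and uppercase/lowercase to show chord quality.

i7

The root Eb is the diatonic 1st degree of Eb major; the borrowing shows in the chord quality. The diatonic chord on degree 1 would be Eb (I), but Eb–Gb–Bb–Db is the minor-seventh chord from Eb minor. As a borrowed chord it is labeled i7.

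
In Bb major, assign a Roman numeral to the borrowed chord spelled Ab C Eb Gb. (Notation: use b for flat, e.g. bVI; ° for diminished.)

The root Ab is the lowered 7th scale degree — diatonically Bb major has A there. Diatonically Bb major has Adim (vii°) on that degree; Ab–C–Eb–Gb is instead the dominant-seventh chord native to Bb minor, so it takes the label bVII7.

bVII7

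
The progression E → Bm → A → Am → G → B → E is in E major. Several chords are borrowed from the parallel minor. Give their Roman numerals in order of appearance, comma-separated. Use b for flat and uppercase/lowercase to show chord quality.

v, iv, bIII

E major has the diatonic set E, F#m, G#m, A, B, C#m, D#dim. E, A and B all belong to that set. But Bm (B–D–F#) is foreign: the diatonic V on degree 5 is B, whereas Bm comes from E minor. It is labeled v. Am (A–C–E) is not: scale degree 4 in E major carries A (IV). In E minor the chord on that degree is Am, so here it functions as iv, borrowed from the parallel minor. G (G–B–D) is not: scale degree 3 in E major carries G#m (iii). In E minor the chord on that degree is G, so here it functions as bIII, borrowed from the parallel minor.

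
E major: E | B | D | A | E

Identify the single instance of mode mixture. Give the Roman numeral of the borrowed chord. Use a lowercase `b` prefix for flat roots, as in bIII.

bVII

In E major the diatonic chords are E, F#m, G#m, A, B, C#m, D#dim. E, B and A are all diatonic. But D (D–F#–A) is foreign: the diatonic vii° on degree 7 is D#dim, whereas D comes from E minor. It is labeled bVII.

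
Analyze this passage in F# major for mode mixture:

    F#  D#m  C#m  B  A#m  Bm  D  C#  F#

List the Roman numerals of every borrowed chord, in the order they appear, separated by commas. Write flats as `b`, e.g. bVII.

v, iv, bVI

F# major has the diatonic set F#, G#m, A#m, B, C#, D#m, E#dim. Of the given chords, F#, D#m, B, A#m and C# are diatonic. But C#m (C#–E–G#) is foreign: the diatonic V on degree 5 is C#, whereas C#m comes from F# minor. It is labeled v. Bm (B–D–F#) doesn't fit — on degree 4 F# major would have B (IV). Bm is the degree-4 chord of F# minor, so it is the borrowed iv. But D (D–F#–A) is foreign: the diatonic vi on degree 6 is D#m, whereas D comes from F# minor. It is labeled bVI.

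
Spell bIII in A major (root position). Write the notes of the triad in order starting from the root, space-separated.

The root of bIII is the lowered 3rd degree: C# becomes C. Building the major chord from the parallel minor on C: C–E–G.

C E G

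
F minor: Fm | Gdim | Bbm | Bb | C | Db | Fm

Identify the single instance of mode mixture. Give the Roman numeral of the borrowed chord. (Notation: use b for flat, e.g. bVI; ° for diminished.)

IV

In F minor (with V from harmonic minor) the diatonic chords are Fm, Gdim, Ab, Bbm, C, Db, Eb. Fm, Gdim, Bbm, C and Db are all diatonic. Bb (Bb–D–F) doesn't fit — on degree 4 F minor would have Bbm (iv). Bb is the degree-4 chord of F major, so it is the borrowed IV.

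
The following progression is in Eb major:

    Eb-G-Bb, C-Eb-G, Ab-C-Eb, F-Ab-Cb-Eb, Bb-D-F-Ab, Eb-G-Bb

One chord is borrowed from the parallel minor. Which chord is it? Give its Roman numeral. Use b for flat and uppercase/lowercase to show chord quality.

Eb major has the diatonic set Eb, Fm, Gm, Ab, Bb, Cm, Ddim. Of the given chords, Eb–G–Bb = Eb, C–Eb–G = Cm, Ab–C–Eb = Ab and Bb–D–F–Ab = Bb7 are diatonic. F–Ab–Cb–Eb is not: scale degree 2 in Eb major carries Fm (ii). In Eb minor the chord on that degree is Fm7b5, so here it functions as iiø7, borrowed from the parallel minor.

iiø7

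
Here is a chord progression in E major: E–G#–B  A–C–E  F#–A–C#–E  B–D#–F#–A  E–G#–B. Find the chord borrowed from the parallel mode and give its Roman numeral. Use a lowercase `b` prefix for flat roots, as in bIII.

iv

E major has the diatonic set E, F#m, G#m, A, B, C#m, D#dim. E–G#–B = E, F#–A–C#–E = F#m7 and B–D#–F#–A = B7 all belong to that set. A–C–E is not: scale degree 4 in E major carries A (IV). In E minor the chord on that degree is Am, so here it functions as iv, borrowed from the parallel minor.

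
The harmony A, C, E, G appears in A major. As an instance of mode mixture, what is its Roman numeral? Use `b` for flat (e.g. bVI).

The root A is the diatonic 1st degree of A major; the borrowing shows in the chord quality. A–C–E–G is a minor-seventh chord — the form found in A minor, not the diatonic I (A). Borrowed into A major it is written i7.

i7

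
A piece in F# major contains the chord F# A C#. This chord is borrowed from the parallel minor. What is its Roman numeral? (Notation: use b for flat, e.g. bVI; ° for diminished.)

i

The root F# is the diatonic 1st degree of F# major; the borrowing shows in the chord quality. Diatonically F# major has F# (I) on that degree; F#–A–C# is instead the minor chord native to F# minor, so it takes the label i.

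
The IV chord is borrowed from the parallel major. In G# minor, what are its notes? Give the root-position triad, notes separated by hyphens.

The root, C#, is scale degree 4 — the same note in G# minor and G# major; only the chord quality changes. In G# major the chord on C# is C#–E#–G#.

C#-E#-G#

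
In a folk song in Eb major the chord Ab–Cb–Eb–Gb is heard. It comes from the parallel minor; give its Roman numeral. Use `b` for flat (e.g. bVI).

Ab is scale degree 4 in Eb major. The diatonic chord on degree 4 would be Ab (IV), but Ab–Cb–Eb–Gb is the minor-seventh chord from Eb minor. As a borrowed chord it is labeled iv7.

iv7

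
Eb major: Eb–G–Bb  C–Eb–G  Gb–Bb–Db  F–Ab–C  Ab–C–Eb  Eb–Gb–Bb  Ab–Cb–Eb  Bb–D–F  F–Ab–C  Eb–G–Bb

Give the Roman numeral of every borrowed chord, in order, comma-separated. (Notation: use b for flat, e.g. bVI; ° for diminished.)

bIII, i, iv

In Eb major the diatonic chords are Eb, Fm, Gm, Ab, Bb, Cm, Ddim. Eb–G–Bb = Eb, C–Eb–G = Cm, F–Ab–C = Fm, Ab–C–Eb = Ab and Bb–D–F = Bb all belong to that set. Gb–Bb–Db is not: scale degree 3 in Eb major carries Gm (iii). In Eb minor the chord on that degree is Gb, so here it functions as bIII, borrowed from the parallel minor. Eb–Gb–Bb is not: scale degree 1 in Eb major carries Eb (I). In Eb minor the chord on that degree is Ebm, so here it functions as i, borrowed from the parallel minor. But Ab–Cb–Eb is foreign: the diatonic IV on degree 4 is Ab, whereas Abm comes from Eb minor. It is labeled iv.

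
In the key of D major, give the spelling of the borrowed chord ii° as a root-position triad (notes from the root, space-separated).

The root, E, is scale degree 2 — the same note in D major and D minor; only the chord quality changes. Stacking thirds in D minor on E gives E–G–Bb.

E G Bb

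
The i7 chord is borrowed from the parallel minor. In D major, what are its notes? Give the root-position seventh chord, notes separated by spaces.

D F A C

i7 is built on scale degree 1, which is D in both D major and its parallel. In D minor the chord on D is D–F–A–C.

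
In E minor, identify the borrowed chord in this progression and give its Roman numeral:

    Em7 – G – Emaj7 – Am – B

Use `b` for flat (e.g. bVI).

In E minor (with V from harmonic minor) the diatonic chords are Em, F#dim, G, Am, B, C, D. Em7, G, Am and B are all diatonic. But Emaj7 (E–G#–B–D#) is foreign: the diatonic i on degree 1 is Em, whereas Emaj7 comes from E major. It is labeled Imaj7.

Imaj7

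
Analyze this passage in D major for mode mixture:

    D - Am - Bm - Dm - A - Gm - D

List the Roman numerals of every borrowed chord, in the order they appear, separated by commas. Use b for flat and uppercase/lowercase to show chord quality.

In D major the diatonic chords are D, Em, F#m, G, A, Bm, C#dim. D, Bm and A are all diatonic. Am (A–C–E) is not: scale degree 5 in D major carries A (V). In D minor the chord on that degree is Am, so here it functions as v, borrowed from the parallel minor. Dm (D–F–A) doesn't fit — on degree 1 D major would have D (I). Dm is the degree-1 chord of D minor, so it is the borrowed i. But Gm (G–Bb–D) is foreign: the diatonic IV on degree 4 is G, whereas Gm comes from D minor. It is labeled iv.

v, i, iv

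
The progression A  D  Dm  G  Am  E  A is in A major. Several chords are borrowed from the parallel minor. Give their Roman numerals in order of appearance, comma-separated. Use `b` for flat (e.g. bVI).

The diatonic triads in A major are A, Bm, C#m, D, E, F#m, G#dim. A, D and E all belong to that set. But Dm (D–F–A) is foreign: the diatonic IV on degree 4 is D, whereas Dm comes from A minor. It is labeled iv. G (G–B–D) doesn't fit — on degree 7 A major would have G#dim (vii°). G is the degree-7 chord of A minor, so it is the borrowed bVII. Am (A–C–E) doesn't fit — on degree 1 A major would have A (I). Am is the degree-1 chord of A minor, so it is the borrowed i.

iv, bVII, i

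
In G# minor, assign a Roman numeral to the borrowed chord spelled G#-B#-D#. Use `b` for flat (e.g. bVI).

G# is scale degree 1 in G# minor. G#–B#–D# is a major chord — the form found in G# major, not the diatonic i (G#m). Borrowed into G# minor it is written I.

I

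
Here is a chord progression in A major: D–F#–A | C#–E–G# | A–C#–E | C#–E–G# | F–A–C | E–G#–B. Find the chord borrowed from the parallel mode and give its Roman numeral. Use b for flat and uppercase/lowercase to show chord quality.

The diatonic triads in A major are A, Bm, C#m, D, E, F#m, G#dim. Of the given chords, D–F#–A = D, C#–E–G# = C#m, A–C#–E = A and E–G#–B = E are diatonic. F–A–C is not: scale degree 6 in A major carries F#m (vi). In A minor the chord on that degree is F, so here it functions as bVI, borrowed from the parallel minor.

bVI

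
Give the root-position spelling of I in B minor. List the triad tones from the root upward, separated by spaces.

B D# F#

The root, B, is scale degree 1 — the same note in B minor and B major; only the chord quality changes. In B major the chord on B is B–D#–F#.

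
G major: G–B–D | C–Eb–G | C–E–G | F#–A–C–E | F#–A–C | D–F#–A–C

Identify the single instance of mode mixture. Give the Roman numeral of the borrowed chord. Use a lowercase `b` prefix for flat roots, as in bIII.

iv

G major has the diatonic set G, Am, Bm, C, D, Em, F#dim. G–B–D = G, C–E–G = C, F#–A–C–E = F#m7b5, F#–A–C = F#dim and D–F#–A–C = D7 all belong to that set. C–Eb–G doesn't fit — on degree 4 G major would have C (IV). Cm is the degree-4 chord of G minor, so it is the borrowed iv.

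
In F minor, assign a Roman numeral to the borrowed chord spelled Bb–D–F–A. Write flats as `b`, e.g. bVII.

The root Bb is the diatonic 4th degree of F minor; the borrowing shows in the chord quality. Bb–D–F–A is a major-seventh chord — the form found in F major, not the diatonic iv (Bbm). Borrowed into F minor it is written IVmaj7.

IVmaj7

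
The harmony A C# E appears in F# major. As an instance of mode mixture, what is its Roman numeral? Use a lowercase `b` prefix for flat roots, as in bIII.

A is the lowered form of scale degree 3 in F# major (the diatonic degree 3 is A#). Diatonically F# major has A#m (iii) on that degree; A–C#–E is instead the major chord native to F# minor, so it takes the label bIII.

bIII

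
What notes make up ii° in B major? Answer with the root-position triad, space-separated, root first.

C# E G

ii° is built on scale degree 2, which is C# in both B major and its parallel. In B minor the chord on C# is C#–E–G.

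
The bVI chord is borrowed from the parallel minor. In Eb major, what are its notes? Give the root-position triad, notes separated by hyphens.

Cb-Eb-Gb

bVI is built on the lowered scale degree 6. In Eb major degree 6 is C; lowered it becomes Cb. In Eb minor the chord on Cb is Cb–Eb–Gb.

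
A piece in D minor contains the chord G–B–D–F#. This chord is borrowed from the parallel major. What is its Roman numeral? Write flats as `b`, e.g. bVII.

IVmaj7

The root G is the diatonic 4th degree of D minor; the borrowing shows in the chord quality. Diatonically D minor has Gm (iv) on that degree; G–B–D–F# is instead the major-seventh chord native to D major, so it takes the label IVmaj7.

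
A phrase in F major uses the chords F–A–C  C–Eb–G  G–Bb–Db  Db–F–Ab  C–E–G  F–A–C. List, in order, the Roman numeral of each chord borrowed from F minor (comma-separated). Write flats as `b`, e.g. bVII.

v, ii°, bVI

F major has the diatonic set F, Gm, Am, Bb, C, Dm, Edim. F–A–C = F and C–E–G = C are both diatonic. C–Eb–G is not: scale degree 5 in F major carries C (V). In F minor the chord on that degree is Cm, so here it functions as v, borrowed from the parallel minor. But G–Bb–Db is foreign: the diatonic ii on degree 2 is Gm, whereas Gdim comes from F minor. It is labeled ii°. But Db–F–Ab is foreign: the diatonic vi on degree 6 is Dm, whereas Db comes from F minor. It is labeled bVI.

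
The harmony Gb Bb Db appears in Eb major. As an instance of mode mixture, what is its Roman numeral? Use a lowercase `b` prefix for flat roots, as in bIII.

Gb is the lowered form of scale degree 3 in Eb major (the diatonic degree 3 is G). The diatonic chord on degree 3 would be Gm (iii), but Gb–Bb–Db is the major chord from Eb minor. As a borrowed chord it is labeled bIII.

bIII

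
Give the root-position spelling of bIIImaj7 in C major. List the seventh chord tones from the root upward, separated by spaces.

Eb G Bb D

The root of bIIImaj7 is the lowered 3rd degree: E becomes Eb. In C minor the chord on Eb is Eb–G–Bb–D.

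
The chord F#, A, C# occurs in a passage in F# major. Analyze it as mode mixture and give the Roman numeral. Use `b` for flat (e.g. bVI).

F# is scale degree 1 in F# major. Diatonically F# major has F# (I) on that degree; F#–A–C# is instead the minor chord native to F# minor, so it takes the label i.

i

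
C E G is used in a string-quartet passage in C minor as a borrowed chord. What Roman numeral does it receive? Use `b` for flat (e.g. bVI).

The root C is the diatonic 1st degree of C minor; the borrowing shows in the chord quality. C–E–G is a major chord — the form found in C major, not the diatonic i (Cm). Borrowed into C minor it is written I.

I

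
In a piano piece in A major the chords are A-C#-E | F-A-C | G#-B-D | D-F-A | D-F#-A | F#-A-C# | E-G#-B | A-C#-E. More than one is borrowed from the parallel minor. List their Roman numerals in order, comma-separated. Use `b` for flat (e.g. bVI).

A major has the diatonic set A, Bm, C#m, D, E, F#m, G#dim. Of the given chords, A–C#–E = A, G#–B–D = G#dim, D–F#–A = D, F#–A–C# = F#m and E–G#–B = E are diatonic. F–A–C is not: scale degree 6 in A major carries F#m (vi). In A minor the chord on that degree is F, so here it functions as bVI, borrowed from the parallel minor. D–F–A is not: scale degree 4 in A major carries D (IV). In A minor the chord on that degree is Dm, so here it functions as iv, borrowed from the parallel minor.

bVI, iv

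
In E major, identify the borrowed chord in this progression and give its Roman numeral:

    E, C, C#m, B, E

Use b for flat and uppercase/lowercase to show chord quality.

E major has the diatonic set E, F#m, G#m, A, B, C#m, D#dim. E, C#m and B are all diatonic. C (C–E–G) doesn't fit — on degree 6 E major would have C#m (vi). C is the degree-6 chord of E minor, so it is the borrowed bVI.

bVI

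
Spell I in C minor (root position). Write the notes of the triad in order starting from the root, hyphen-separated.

C-E-G

The root, C, is scale degree 1 — the same note in C minor and C major; only the chord quality changes. Stacking thirds in C major on C gives C–E–G.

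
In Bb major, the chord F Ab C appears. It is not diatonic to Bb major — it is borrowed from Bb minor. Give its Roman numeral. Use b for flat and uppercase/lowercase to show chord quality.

v

The root F is the diatonic 5th degree of Bb major; the borrowing shows in the chord quality. The diatonic chord on degree 5 would be F (V), but F–Ab–C is the minor chord from Bb minor. As a borrowed chord it is labeled v.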